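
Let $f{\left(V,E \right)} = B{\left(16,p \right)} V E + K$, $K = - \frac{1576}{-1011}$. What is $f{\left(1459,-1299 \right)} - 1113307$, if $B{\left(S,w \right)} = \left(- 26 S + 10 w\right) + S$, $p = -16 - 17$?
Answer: $\frac{1397619163429}{1011} \approx 1.3824 \cdot 10^{9}$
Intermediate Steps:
$p = -33$
$B{\left(S,w \right)} = - 25 S + 10 w$
$K = \frac{1576}{1011}$ ($K = \left(-1576\right) \left(- \frac{1}{1011}\right) = \frac{1576}{1011} \approx 1.5589$)
$f{\left(V,E \right)} = \frac{1576}{1011} - 730 E V$ ($f{\left(V,E \right)} = \left(\left(-25\right) 16 + 10 \left(-33\right)\right) V E + \frac{1576}{1011} = \left(-400 - 330\right) V E + \frac{1576}{1011} = - 730 V E + \frac{1576}{1011} = - 730 E V + \frac{1576}{1011} = \frac{1576}{1011} - 730 E V$)
$f{\left(1459,-1299 \right)} - 1113307 = \left(\frac{1576}{1011} - \left(-948270\right) 1459\right) - 1113307 = \left(\frac{1576}{1011} + 1383525930\right) - 1113307 = \frac{1398744716806}{1011} - 1113307 = \frac{1397619163429}{1011}$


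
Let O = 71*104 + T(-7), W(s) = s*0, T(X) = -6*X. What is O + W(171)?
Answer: 7426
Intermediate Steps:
W(s) = 0
O = 7426 (O = 71*104 - 6*(-7) = 7384 + 42 = 7426)
O + W(171) = 7426 + 0 = 7426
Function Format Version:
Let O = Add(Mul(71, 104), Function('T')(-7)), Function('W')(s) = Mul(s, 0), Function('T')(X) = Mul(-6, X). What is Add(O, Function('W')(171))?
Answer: 7426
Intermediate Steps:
Function('W')(s) = 0
O = 7426 (O = Add(Mul(71, 104), Mul(-6, -7)) = Add(7384, 42) = 7426)
Add(O, Function('W')(171)) = Add(7426, 0) = 7426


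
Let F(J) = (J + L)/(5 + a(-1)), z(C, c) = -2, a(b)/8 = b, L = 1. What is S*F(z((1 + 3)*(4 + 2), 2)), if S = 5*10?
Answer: 50/3 ≈ 16.667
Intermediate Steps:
a(b) = 8*b
F(J) = -⅓ - J/3 (F(J) = (J + 1)/(5 + 8*(-1)) = (1 + J)/(5 - 8) = (1 + J)/(-3) = (1 + J)*(-⅓) = -⅓ - J/3)
S = 50
S*F(z((1 + 3)*(4 + 2), 2)) = 50*(-⅓ - ⅓*(-2)) = 50*(-⅓ + ⅔) = 50*(⅓) = 50/3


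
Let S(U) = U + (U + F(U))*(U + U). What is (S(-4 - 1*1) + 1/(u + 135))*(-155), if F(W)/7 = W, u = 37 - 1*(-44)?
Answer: -13224755/216 ≈ -61226.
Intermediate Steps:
u = 81 (u = 37 + 44 = 81)
F(W) = 7*W
S(U) = U + 16*U² (S(U) = U + (U + 7*U)*(U + U) = U + (8*U)*(2*U) = U + 16*U²)
(S(-4 - 1*1) + 1/(u + 135))*(-155) = ((-4 - 1*1)*(1 + 16*(-4 - 1*1)) + 1/(81 + 135))*(-155) = ((-4 - 1)*(1 + 16*(-4 - 1)) + 1/216)*(-155) = (-5*(1 + 16*(-5)) + 1/216)*(-155) = (-5*(1 - 80) + 1/216)*(-155) = (-5*(-79) + 1/216)*(-155) = (395 + 1/216)*(-155) = (85321/216)*(-155) = -13224755/216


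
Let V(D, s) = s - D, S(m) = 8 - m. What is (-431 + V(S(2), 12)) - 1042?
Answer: -1467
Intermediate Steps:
(-431 + V(S(2), 12)) - 1042 = (-431 + (12 - (8 - 1*2))) - 1042 = (-431 + (12 - (8 - 2))) - 1042 = (-431 + (12 - 1*6)) - 1042 = (-431 + (12 - 6)) - 1042 = (-431 + 6) - 1042 = -425 - 1042 = -1467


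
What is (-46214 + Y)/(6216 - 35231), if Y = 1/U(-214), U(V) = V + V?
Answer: 19779593/12418420 ≈ 1.5928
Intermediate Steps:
U(V) = 2*V
Y = -1/428 (Y = 1/(2*(-214)) = 1/(-428) = -1/428 ≈ -0.0023364)
(-46214 + Y)/(6216 - 35231) = (-46214 - 1/428)/(6216 - 35231) = -19779593/428/(-29015) = -19779593/428*(-1/29015) = 19779593/12418420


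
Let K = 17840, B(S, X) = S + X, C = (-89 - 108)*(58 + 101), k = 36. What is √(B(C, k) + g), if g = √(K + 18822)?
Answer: √(-31287 + √36662) ≈ 176.34*I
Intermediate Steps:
C = -31323 (C = -197*159 = -31323)
g = √36662 (g = √(17840 + 18822) = √36662 ≈ 191.47)
√(B(C, k) + g) = √((-31323 + 36) + √36662) = √(-31287 + √36662)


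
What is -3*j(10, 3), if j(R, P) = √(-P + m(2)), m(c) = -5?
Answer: -6*I*√2 ≈ -8.4853*I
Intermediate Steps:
j(R, P) = √(-5 - P) (j(R, P) = √(-P - 5) = √(-5 - P))
-3*j(10, 3) = -3*√(-5 - 1*3) = -3*√(-5 - 3) = -6*I*√2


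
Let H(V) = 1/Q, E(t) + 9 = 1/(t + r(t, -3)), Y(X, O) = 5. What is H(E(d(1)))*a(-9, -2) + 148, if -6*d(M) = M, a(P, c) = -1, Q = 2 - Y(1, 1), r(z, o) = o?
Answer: 445/3 ≈ 148.33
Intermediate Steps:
Q = -3 (Q = 2 - 1*5 = 2 - 5 = -3)
d(M) = -M/6
E(t) = -9 + 1/(-3 + t) (E(t) = -9 + 1/(t - 3) = -9 + 1/(-3 + t))
H(V) = -⅓ (H(V) = 1/(-3) = -⅓)
H(E(d(1)))*a(-9, -2) + 148 = -⅓*(-1) + 148 = ⅓ + 148 = 445/3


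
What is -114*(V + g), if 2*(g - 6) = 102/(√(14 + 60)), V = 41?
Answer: -5358 - 2907*√74/37 ≈ -6033.9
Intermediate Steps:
g = 6 + 51*√74/74 (g = 6 + (102/(√(14 + 60)))/2 = 6 + (102/(√74))/2 = 6 + (102*(√74/74))/2 = 6 + (51*√74/37)/2 = 6 + 51*√74/74 ≈ 11.929)
-114*(V + g) = -114*(41 + (6 + 51*√74/74)) = -114*(47 + 51*√74/74) = -5358 - 2907*√74/37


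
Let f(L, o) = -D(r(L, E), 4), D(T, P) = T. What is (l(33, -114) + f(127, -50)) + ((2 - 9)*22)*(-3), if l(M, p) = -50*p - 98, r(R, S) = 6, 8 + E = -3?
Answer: 6058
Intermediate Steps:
E = -11 (E = -8 - 3 = -11)
l(M, p) = -98 - 50*p
f(L, o) = -6 (f(L, o) = -1*6 = -6)
(l(33, -114) + f(127, -50)) + ((2 - 9)*22)*(-3) = ((-98 - 50*(-114)) - 6) + ((2 - 9)*22)*(-3) = ((-98 + 5700) - 6) - 7*22*(-3) = (5602 - 6) - 154*(-3) = 5596 + 462 = 6058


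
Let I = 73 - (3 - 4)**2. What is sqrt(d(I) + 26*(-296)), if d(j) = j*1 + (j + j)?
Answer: 2*I*sqrt(1870) ≈ 86.487*I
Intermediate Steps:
I = 72 (I = 73 - 1*(-1)**2 = 73 - 1*1 = 73 - 1 = 72)
d(j) = 3*j (d(j) = j + 2*j = 3*j)
sqrt(d(I) + 26*(-296)) = sqrt(3*72 + 26*(-296)) = sqrt(216 - 7696) = sqrt(-7480) = 2*I*sqrt(1870)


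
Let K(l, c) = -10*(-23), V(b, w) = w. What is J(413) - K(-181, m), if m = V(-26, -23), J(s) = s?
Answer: 183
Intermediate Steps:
m = -23
K(l, c) = 230
J(413) - K(-181, m) = 413 - 1*230 = 413 - 230 = 183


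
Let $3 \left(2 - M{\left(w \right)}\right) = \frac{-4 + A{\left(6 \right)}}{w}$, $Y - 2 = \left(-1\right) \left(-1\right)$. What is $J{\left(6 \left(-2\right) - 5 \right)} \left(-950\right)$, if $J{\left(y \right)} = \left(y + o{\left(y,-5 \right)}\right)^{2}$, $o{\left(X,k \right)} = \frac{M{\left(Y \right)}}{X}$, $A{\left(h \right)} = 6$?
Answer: $- \frac{6506254550}{23409} \approx -2.7794 \cdot 10^{5}$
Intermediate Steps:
$Y = 3$ ($Y = 2 - -1 = 2 + 1 = 3$)
$M{\left(w \right)} = 2 - \frac{2}{3 w}$ ($M{\left(w \right)} = 2 - \frac{\left(-4 + 6\right) \frac{1}{w}}{3} = 2 - \frac{2 \frac{1}{w}}{3} = 2 - \frac{2}{3 w}$)
$o{\left(X,k \right)} = \frac{16}{9 X}$ ($o{\left(X,k \right)} = \frac{2 - \frac{2}{3 \cdot 3}}{X} = \frac{2 - \frac{2}{9}}{X} = \frac{16}{9 X}$)
$J{\left(y \right)} = \left(y + \frac{16}{9 y}\right)^{2}$
$J{\left(6 \left(-2\right) - 5 \right)} \left(-950\right) = \left(\left(6 \left(-2\right) - 5\right) + \frac{16}{9 \left(6 \left(-2\right) - 5\right)}\right)^{2} \left(-950\right) = \left(\left(-12 - 5\right) + \frac{16}{9 \left(-12 - 5\right)}\right)^{2} \left(-950\right) = \left(-17 + \frac{16}{9 \left(-17\right)}\right)^{2} \left(-950\right) = \left(-17 + \frac{16}{9} \left(- \frac{1}{17}\right)\right)^{2} \left(-950\right) = \left(-17 - \frac{16}{153}\right)^{2} \left(-950\right) = \left(- \frac{2617}{153}\right)^{2} \left(-950\right) = \frac{6848689}{23409} \left(-950\right) = - \frac{6506254550}{23409}$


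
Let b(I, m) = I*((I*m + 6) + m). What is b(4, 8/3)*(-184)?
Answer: -42688/3 ≈ -14229.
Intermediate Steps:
b(I, m) = I*(6 + m + I*m) (b(I, m) = I*((6 + I*m) + m) = I*(6 + m + I*m))
b(4, 8/3)*(-184) = (4*(6 + 8/3 + 4*(8/3)))*(-184) = (4*(6 + 8/3 + 32/3))*(-184) = (4*(58/3))*(-184) = (232/3)*(-184) = -42688/3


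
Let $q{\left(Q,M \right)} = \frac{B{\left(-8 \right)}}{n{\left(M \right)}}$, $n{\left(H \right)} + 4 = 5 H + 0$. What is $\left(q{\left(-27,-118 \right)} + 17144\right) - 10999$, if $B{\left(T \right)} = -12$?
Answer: $\frac{608357}{99} \approx 6145.0$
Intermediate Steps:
$n{\left(H \right)} = -4 + 5 H$ ($n{\left(H \right)} = -4 + \left(5 H + 0\right) = -4 + 5 H$)
$q{\left(Q,M \right)} = - \frac{12}{-4 + 5 M}$
$\left(q{\left(-27,-118 \right)} + 17144\right) - 10999 = \left(- \frac{12}{-4 + 5 \left(-118\right)} + 17144\right) - 10999 = \left(- \frac{12}{-4 - 590} + 17144\right) - 10999 = \left(- \frac{12}{-594} + 17144\right) - 10999 = \left(\left(-12\right) \left(- \frac{1}{594}\right) + 17144\right) - 10999 = \left(\frac{2}{99} + 17144\right) - 10999 = \frac{1697258}{99} - 10999 = \frac{608357}{99}$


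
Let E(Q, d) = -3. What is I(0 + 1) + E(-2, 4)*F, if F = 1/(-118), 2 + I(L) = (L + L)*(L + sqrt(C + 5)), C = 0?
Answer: 3/118 + 2*sqrt(5) ≈ 4.4976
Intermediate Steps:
I(L) = -2 + 2*L*(L + sqrt(5)) (I(L) = -2 + (L + L)*(L + sqrt(0 + 5)) = -2 + (2*L)*(L + sqrt(5)) = -2 + 2*L*(L + sqrt(5)))
F = -1/118 ≈ -0.0084746
I(0 + 1) + E(-2, 4)*F = (-2 + 2*(0 + 1)**2 + 2*(0 + 1)*sqrt(5)) - 3*(-1/118) = (-2 + 2*1**2 + 2*1*sqrt(5)) + 3/118 = (-2 + 2*1 + 2*sqrt(5)) + 3/118 = (-2 + 2 + 2*sqrt(5)) + 3/118 = 2*sqrt(5) + 3/118 = 3/118 + 2*sqrt(5)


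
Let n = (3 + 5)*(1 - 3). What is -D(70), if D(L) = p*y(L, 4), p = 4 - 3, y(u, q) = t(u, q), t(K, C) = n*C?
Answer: 64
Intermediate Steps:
n = -16 (n = 8*(-2) = -16)
t(K, C) = -16*C
y(u, q) = -16*q
p = 1
D(L) = -64 (D(L) = 1*(-16*4) = 1*(-64) = -64)
-D(70) = -1*(-64) = 64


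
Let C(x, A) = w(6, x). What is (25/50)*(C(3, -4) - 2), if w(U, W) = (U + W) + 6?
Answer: 13/2 ≈ 6.5000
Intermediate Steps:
w(U, W) = 6 + U + W
C(x, A) = 12 + x (C(x, A) = 6 + 6 + x = 12 + x)
(25/50)*(C(3, -4) - 2) = (25/50)*((12 + 3) - 2) = (25*(1/50))*(15 - 2) = (½)*13 = 13/2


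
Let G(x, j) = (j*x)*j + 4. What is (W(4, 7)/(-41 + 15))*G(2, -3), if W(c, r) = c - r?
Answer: 33/13 ≈ 2.5385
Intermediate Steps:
G(x, j) = 4 + x*j**2 (G(x, j) = x*j**2 + 4 = 4 + x*j**2)
(W(4, 7)/(-41 + 15))*G(2, -3) = ((4 - 1*7)/(-41 + 15))*(4 + 2*(-3)**2) = ((4 - 7)/(-26))*(4 + 2*9) = (-3*(-1/26))*(4 + 18) = (3/26)*22 = 33/13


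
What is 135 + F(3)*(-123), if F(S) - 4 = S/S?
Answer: -480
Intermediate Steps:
F(S) = 5 (F(S) = 4 + S/S = 4 + 1 = 5)
135 + F(3)*(-123) = 135 + 5*(-123) = 135 - 615 = -480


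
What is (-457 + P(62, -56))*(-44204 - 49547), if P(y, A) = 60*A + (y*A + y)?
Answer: 677538477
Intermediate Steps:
P(y, A) = y + 60*A + A*y (P(y, A) = 60*A + (A*y + y) = 60*A + (y + A*y) = y + 60*A + A*y)
(-457 + P(62, -56))*(-44204 - 49547) = (-457 + (62 + 60*(-56) - 56*62))*(-44204 - 49547) = (-457 + (62 - 3360 - 3472))*(-93751) = (-457 - 6770)*(-93751) = -7227*(-93751) = 677538477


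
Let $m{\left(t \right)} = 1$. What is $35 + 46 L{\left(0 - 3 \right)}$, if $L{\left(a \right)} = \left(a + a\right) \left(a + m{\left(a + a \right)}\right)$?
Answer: $587$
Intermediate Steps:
$L{\left(a \right)} = 2 a \left(1 + a\right)$ ($L{\left(a \right)} = \left(a + a\right) \left(a + 1\right) = 2 a \left(1 + a\right)$)
$35 + 46 L{\left(0 - 3 \right)} = 35 + 46 \cdot 2 \left(0 - 3\right) \left(1 + \left(0 - 3\right)\right) = 35 + 46 \cdot 2 \left(-3\right) \left(1 - 3\right) = 35 + 46 \cdot 2 \left(-3\right) \left(-2\right) = 35 + 46 \cdot 12 = 35 + 552 = 587$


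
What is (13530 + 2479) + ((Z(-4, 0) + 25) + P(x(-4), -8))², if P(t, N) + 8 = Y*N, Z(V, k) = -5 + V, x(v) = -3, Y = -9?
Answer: 22409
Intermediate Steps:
P(t, N) = -8 - 9*N
(13530 + 2479) + ((Z(-4, 0) + 25) + P(x(-4), -8))² = (13530 + 2479) + (((-5 - 4) + 25) + (-8 - 9*(-8)))² = 16009 + ((-9 + 25) + (-8 + 72))² = 16009 + (16 + 64)² = 16009 + 80² = 16009 + 6400 = 22409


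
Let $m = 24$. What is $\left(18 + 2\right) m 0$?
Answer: $0$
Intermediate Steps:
$\left(18 + 2\right) m 0 = \left(18 + 2\right) 24 \cdot 0 = 20 \cdot 24 \cdot 0 = 480 \cdot 0 = 0$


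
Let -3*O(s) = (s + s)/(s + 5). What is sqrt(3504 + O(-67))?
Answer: sqrt(30299865)/93 ≈ 59.188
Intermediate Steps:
O(s) = -2*s/(3*(5 + s)) (O(s) = -(s + s)/(3*(s + 5)) = -2*s/(3*(5 + s)))
sqrt(3504 + O(-67)) = sqrt(3504 - 2*(-67)/(15 + 3*(-67))) = sqrt(3504 - 2*(-67)/(15 - 201)) = sqrt(3504 - 2*(-67)/(-186)) = sqrt(3504 - 2*(-67)*(-1/186)) = sqrt(3504 - 67/93) = sqrt(325805/93) = sqrt(30299865)/93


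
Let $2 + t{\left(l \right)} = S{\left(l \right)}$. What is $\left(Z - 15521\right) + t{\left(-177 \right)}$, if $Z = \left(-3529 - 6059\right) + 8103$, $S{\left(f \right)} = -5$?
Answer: $-17013$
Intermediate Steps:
$Z = -1485$ ($Z = -9588 + 8103 = -1485$)
$t{\left(l \right)} = -7$ ($t{\left(l \right)} = -2 - 5 = -7$)
$\left(Z - 15521\right) + t{\left(-177 \right)} = \left(-1485 - 15521\right) - 7 = -17006 - 7 = -17013$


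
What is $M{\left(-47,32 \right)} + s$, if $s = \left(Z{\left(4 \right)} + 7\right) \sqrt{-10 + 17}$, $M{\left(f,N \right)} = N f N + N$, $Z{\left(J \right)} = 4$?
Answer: $-48096 + 11 \sqrt{7} \approx -48067.0$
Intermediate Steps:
$M{\left(f,N \right)} = N + f N^{2}$ ($M{\left(f,N \right)} = f N^{2} + N = N + f N^{2}$)
$s = 11 \sqrt{7}$ ($s = \left(4 + 7\right) \sqrt{-10 + 17} = 11 \sqrt{7} \approx 29.103$)
$M{\left(-47,32 \right)} + s = 32 \left(1 + 32 \left(-47\right)\right) + 11 \sqrt{7} = 32 \left(1 - 1504\right) + 11 \sqrt{7} = 32 \left(-1503\right) + 11 \sqrt{7} = -48096 + 11 \sqrt{7}$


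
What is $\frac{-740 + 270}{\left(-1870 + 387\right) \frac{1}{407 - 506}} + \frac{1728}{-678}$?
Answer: $- \frac{5684994}{167579} \approx -33.924$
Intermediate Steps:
$\frac{-740 + 270}{\left(-1870 + 387\right) \frac{1}{407 - 506}} + \frac{1728}{-678} = - \frac{470}{\left(-1483\right) \frac{1}{-99}} + 1728 \left(- \frac{1}{678}\right) = - \frac{470}{\left(-1483\right) \left(- \frac{1}{99}\right)} - \frac{288}{113} = - \frac{470}{\frac{1483}{99}} - \frac{288}{113} = \left(-470\right) \frac{99}{1483} - \frac{288}{113} = - \frac{46530}{1483} - \frac{288}{113} = - \frac{5684994}{167579}$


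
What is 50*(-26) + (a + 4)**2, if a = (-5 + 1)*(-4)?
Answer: -900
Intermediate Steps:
a = 16 (a = -4*(-4) = 16)
50*(-26) + (a + 4)**2 = 50*(-26) + (16 + 4)**2 = -1300 + 20**2 = -1300 + 400 = -900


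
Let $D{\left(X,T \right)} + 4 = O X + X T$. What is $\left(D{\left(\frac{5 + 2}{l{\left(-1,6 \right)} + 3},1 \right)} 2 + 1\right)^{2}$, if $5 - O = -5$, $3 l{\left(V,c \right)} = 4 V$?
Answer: $\frac{182329}{25} \approx 7293.2$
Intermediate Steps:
$l{\left(V,c \right)} = \frac{4 V}{3}$
$O = 10$ ($O = 5 - -5 = 5 + 5 = 10$)
$D{\left(X,T \right)} = -4 + 10 X + T X$ ($D{\left(X,T \right)} = -4 + \left(10 X + X T\right) = -4 + \left(10 X + T X\right) = -4 + 10 X + T X$)
$\left(D{\left(\frac{5 + 2}{l{\left(-1,6 \right)} + 3},1 \right)} 2 + 1\right)^{2} = \left(\left(-4 + 10 \frac{5 + 2}{\frac{4}{3} \left(-1\right) + 3} + 1 \frac{5 + 2}{\frac{4}{3} \left(-1\right) + 3}\right) 2 + 1\right)^{2} = \left(\left(-4 + 10 \frac{7}{- \frac{4}{3} + 3} + 1 \frac{7}{- \frac{4}{3} + 3}\right) 2 + 1\right)^{2} = \left(\left(-4 + 10 \frac{7}{\frac{5}{3}} + 1 \frac{7}{\frac{5}{3}}\right) 2 + 1\right)^{2} = \left(\left(-4 + 10 \cdot 7 \cdot \frac{3}{5} + 1 \cdot 7 \cdot \frac{3}{5}\right) 2 + 1\right)^{2} = \left(\left(-4 + 10 \cdot \frac{21}{5} + 1 \cdot \frac{21}{5}\right) 2 + 1\right)^{2} = \left(\left(-4 + 42 + \frac{21}{5}\right) 2 + 1\right)^{2} = \left(\frac{211}{5} \cdot 2 + 1\right)^{2} = \left(\frac{422}{5} + 1\right)^{2} = \left(\frac{427}{5}\right)^{2} = \frac{182329}{25}$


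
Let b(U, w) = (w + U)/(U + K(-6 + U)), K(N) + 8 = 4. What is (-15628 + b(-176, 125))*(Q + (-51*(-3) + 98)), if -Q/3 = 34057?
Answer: 4778330648/3 ≈ 1.5928e+9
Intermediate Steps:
Q = -102171 (Q = -3*34057 = -102171)
K(N) = -4 (K(N) = -8 + 4 = -4)
b(U, w) = (U + w)/(-4 + U) (b(U, w) = (w + U)/(U - 4) = (U + w)/(-4 + U))
(-15628 + b(-176, 125))*(Q + (-51*(-3) + 98)) = (-15628 + (-176 + 125)/(-4 - 176))*(-102171 + (-51*(-3) + 98)) = (-15628 - 51/(-180))*(-102171 + (153 + 98)) = (-15628 - 1/180*(-51))*(-102171 + 251) = (-15628 + 17/60)*(-101920) = -937663/60*(-101920) = 4778330648/3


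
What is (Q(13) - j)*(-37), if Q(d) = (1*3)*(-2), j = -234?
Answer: -8436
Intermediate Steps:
Q(d) = -6 (Q(d) = 3*(-2) = -6)
(Q(13) - j)*(-37) = (-6 - 1*(-234))*(-37) = (-6 + 234)*(-37) = 228*(-37) = -8436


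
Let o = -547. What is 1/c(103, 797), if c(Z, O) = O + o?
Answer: 1/250 ≈ 0.0040000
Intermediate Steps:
c(Z, O) = -547 + O (c(Z, O) = O - 547 = -547 + O)
1/c(103, 797) = 1/(-547 + 797) = 1/250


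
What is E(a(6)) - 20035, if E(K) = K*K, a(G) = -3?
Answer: -20026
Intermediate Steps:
E(K) = K²
E(a(6)) - 20035 = (-3)² - 20035 = 9 - 20035 = -20026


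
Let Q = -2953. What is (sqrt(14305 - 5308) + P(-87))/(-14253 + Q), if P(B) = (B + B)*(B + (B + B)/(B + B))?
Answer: -7482/8603 - sqrt(8997)/17206 ≈ -0.87521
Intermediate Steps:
P(B) = 2*B*(1 + B) (P(B) = (2*B)*(B + (2*B)/((2*B))) = (2*B)*(B + (2*B)*(1/(2*B))) = (2*B)*(B + 1) = (2*B)*(1 + B) = 2*B*(1 + B))
(sqrt(14305 - 5308) + P(-87))/(-14253 + Q) = (sqrt(14305 - 5308) + 2*(-87)*(1 - 87))/(-14253 - 2953) = (sqrt(8997) + 2*(-87)*(-86))/(-17206) = (sqrt(8997) + 14964)*(-1/17206) = (14964 + sqrt(8997))*(-1/17206) = -7482/8603 - sqrt(8997)/17206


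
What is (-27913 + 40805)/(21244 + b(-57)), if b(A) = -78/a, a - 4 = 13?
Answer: 109582/180535 ≈ 0.60699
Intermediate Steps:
a = 17 (a = 4 + 13 = 17)
b(A) = -78/17
(-27913 + 40805)/(21244 + b(-57)) = (-27913 + 40805)/(21244 - 78/17) = 12892/(361070/17) = 12892*(17/361070) = 109582/180535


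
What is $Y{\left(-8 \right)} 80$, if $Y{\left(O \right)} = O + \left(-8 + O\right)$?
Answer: $-1920$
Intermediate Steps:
$Y{\left(O \right)} = -8 + 2 O$
$Y{\left(-8 \right)} 80 = \left(-8 + 2 \left(-8\right)\right) 80 = \left(-8 - 16\right) 80 = \left(-24\right) 80 = -1920$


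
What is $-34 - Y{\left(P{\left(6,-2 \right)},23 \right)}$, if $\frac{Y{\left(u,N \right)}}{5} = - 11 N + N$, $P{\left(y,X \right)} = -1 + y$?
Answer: $1116$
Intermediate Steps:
$Y{\left(u,N \right)} = - 50 N$ ($Y{\left(u,N \right)} = 5 \left(- 11 N + N\right) = 5 \left(- 10 N\right) = - 50 N$)
$-34 - Y{\left(P{\left(6,-2 \right)},23 \right)} = -34 - \left(-50\right) 23 = -34 - -1150 = -34 + 1150 = 1116$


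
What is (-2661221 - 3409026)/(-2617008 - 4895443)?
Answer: 6070247/7512451 ≈ 0.80802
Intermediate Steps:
(-2661221 - 3409026)/(-2617008 - 4895443) = -6070247/(-7512451) = -6070247*(-1/7512451) = 6070247/7512451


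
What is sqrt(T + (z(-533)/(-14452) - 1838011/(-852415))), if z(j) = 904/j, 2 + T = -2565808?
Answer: I*sqrt(6913797201137016489584951919435)/1641520285535 ≈ 1601.8*I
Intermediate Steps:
T = -2565810 (T = -2 - 2565808 = -2565810)
sqrt(T + (z(-533)/(-14452) - 1838011/(-852415))) = sqrt(-2565810 + ((904/(-533))/(-14452) - 1838011/(-852415))) = sqrt(-2565810 + ((904*(-1/533))*(-1/14452) - 1838011*(-1/852415))) = sqrt(-2565810 + (-904/533*(-1/14452) + 1838011/852415)) = sqrt(-2565810 + (226/1925729 + 1838011/852415)) = sqrt(-2565810 + 3539703730809/1641520285535) = sqrt(-4211825624124827541/1641520285535) = I*sqrt(6913797201137016489584951919435)/1641520285535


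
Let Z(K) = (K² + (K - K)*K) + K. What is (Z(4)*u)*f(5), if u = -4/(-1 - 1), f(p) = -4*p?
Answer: -800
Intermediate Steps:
Z(K) = K + K² (Z(K) = (K² + 0*K) + K = (K² + 0) + K = K² + K = K + K²)
u = 2 (u = -4/(-2) = -½*(-4) = 2)
(Z(4)*u)*f(5) = ((4*(1 + 4))*2)*(-4*5) = ((4*5)*2)*(-20) = (20*2)*(-20) = 40*(-20) = -800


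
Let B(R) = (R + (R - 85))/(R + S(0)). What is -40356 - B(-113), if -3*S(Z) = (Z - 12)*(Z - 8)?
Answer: -5851931/145 ≈ -40358.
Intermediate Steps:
S(Z) = -(-12 + Z)*(-8 + Z)/3 (S(Z) = -(Z - 12)*(Z - 8)/3 = -(-12 + Z)*(-8 + Z)/3)
B(R) = (-85 + 2*R)/(-32 + R) (B(R) = (R + (R - 85))/(R + (-32 - ⅓*0² + (20/3)*0)) = (R + (-85 + R))/(R + (-32 - ⅓*0 + 0)) = (-85 + 2*R)/(R + (-32 + 0 + 0)) = (-85 + 2*R)/(R - 32) = (-85 + 2*R)/(-32 + R))
-40356 - B(-113) = -40356 - (-85 + 2*(-113))/(-32 - 113) = -40356 - (-85 - 226)/(-145) = -40356 - (-1)*(-311)/145 = -40356 - 1*311/145 = -40356 - 311/145 = -5851931/145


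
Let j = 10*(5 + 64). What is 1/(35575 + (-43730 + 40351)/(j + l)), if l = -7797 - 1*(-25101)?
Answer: 17994/640133171 ≈ 2.8110e-5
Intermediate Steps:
l = 17304 (l = -7797 + 25101 = 17304)
j = 690 (j = 10*69 = 690)
1/(35575 + (-43730 + 40351)/(j + l)) = 1/(35575 + (-43730 + 40351)/(690 + 17304)) = 1/(35575 - 3379/17994) = 1/(640133171/17994) = 17994/640133171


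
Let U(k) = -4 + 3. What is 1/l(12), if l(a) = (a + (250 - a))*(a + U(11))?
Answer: 1/2750 ≈ 0.00036364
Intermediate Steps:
U(k) = -1
l(a) = -250 + 250*a (l(a) = (a + (250 - a))*(a - 1) = 250*(-1 + a) = -250 + 250*a)
1/l(12) = 1/(-250 + 250*12) = 1/(-250 + 3000) = 1/2750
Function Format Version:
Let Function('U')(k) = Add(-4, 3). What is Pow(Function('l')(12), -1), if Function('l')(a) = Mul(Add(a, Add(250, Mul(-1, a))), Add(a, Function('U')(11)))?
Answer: Rational(1, 2750) ≈ 0.00036364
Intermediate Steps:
Function('U')(k) = -1
Function('l')(a) = Add(-250, Mul(250, a)) (Function('l')(a) = Mul(Add(a, Add(250, Mul(-1, a))), Add(a, -1)) = Mul(250, Add(-1, a)) = Add(-250, Mul(250, a)))
Pow(Function('l')(12), -1) = Pow(Add(-250, Mul(250, 12)), -1) = Pow(Add(-250, 3000), -1) = Pow(2750, -1) = Rational(1, 2750)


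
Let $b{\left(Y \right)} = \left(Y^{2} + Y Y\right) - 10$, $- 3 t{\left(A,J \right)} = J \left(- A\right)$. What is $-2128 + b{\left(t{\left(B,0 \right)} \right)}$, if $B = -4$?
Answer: $-2138$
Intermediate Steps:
$t{\left(A,J \right)} = \frac{A J}{3}$ ($t{\left(A,J \right)} = - \frac{J \left(- A\right)}{3} = - \frac{\left(-1\right) A J}{3} = \frac{A J}{3}$)
$b{\left(Y \right)} = -10 + 2 Y^{2}$ ($b{\left(Y \right)} = \left(Y^{2} + Y^{2}\right) - 10 = 2 Y^{2} - 10 = -10 + 2 Y^{2}$)
$-2128 + b{\left(t{\left(B,0 \right)} \right)} = -2128 - \left(10 - 2 \left(\frac{1}{3} \left(-4\right) 0\right)^{2}\right) = -2128 - \left(10 - 2 \cdot 0^{2}\right) = -2128 + \left(-10 + 2 \cdot 0\right) = -2128 + \left(-10 + 0\right) = -2128 - 10 = -2138$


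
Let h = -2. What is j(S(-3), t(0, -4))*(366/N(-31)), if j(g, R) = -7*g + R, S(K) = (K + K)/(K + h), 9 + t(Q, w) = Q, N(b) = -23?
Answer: 31842/115 ≈ 276.89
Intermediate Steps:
t(Q, w) = -9 + Q
S(K) = 2*K/(-2 + K) (S(K) = (K + K)/(K - 2) = (2*K)/(-2 + K) = 2*K/(-2 + K))
j(g, R) = R - 7*g
j(S(-3), t(0, -4))*(366/N(-31)) = ((-9 + 0) - 14*(-3)/(-2 - 3))*(366/(-23)) = (-9 - 14*(-3)/(-5))*(366*(-1/23)) = (-9 - 14*(-3)*(-1)/5)*(-366/23) = (-9 - 7*6/5)*(-366/23) = (-9 - 42/5)*(-366/23) = -87/5*(-366/23) = 31842/115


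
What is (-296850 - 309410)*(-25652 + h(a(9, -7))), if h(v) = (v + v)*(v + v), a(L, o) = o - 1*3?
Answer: 15309277520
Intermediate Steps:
a(L, o) = -3 + o (a(L, o) = o - 3 = -3 + o)
h(v) = 4*v² (h(v) = (2*v)*(2*v) = 4*v²)
(-296850 - 309410)*(-25652 + h(a(9, -7))) = (-296850 - 309410)*(-25652 + 4*(-3 - 7)²) = -606260*(-25652 + 4*(-10)²) = -606260*(-25652 + 4*100) = -606260*(-25652 + 400) = -606260*(-25252) = 15309277520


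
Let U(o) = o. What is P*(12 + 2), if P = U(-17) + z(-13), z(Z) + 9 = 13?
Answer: -182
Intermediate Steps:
z(Z) = 4 (z(Z) = -9 + 13 = 4)
P = -13 (P = -17 + 4 = -13)
P*(12 + 2) = -13*(12 + 2) = -13*14 = -182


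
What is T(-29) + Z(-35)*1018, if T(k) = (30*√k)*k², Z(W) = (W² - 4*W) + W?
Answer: 1353940 + 25230*I*√29 ≈ 1.3539e+6 + 1.3587e+5*I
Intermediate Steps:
Z(W) = W² - 3*W
T(k) = 30*k^(5/2)
T(-29) + Z(-35)*1018 = 30*(-29)^(5/2) - 35*(-3 - 35)*1018 = 30*(841*I*√29) - 35*(-38)*1018 = 25230*I*√29 + 1330*1018 = 25230*I*√29 + 1353940 = 1353940 + 25230*I*√29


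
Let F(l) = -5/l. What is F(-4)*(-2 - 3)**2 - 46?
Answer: -59/4 ≈ -14.750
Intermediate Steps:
F(-4)*(-2 - 3)**2 - 46 = (-5/(-4))*(-2 - 3)**2 - 46 = -5*(-1/4)*(-5)**2 - 46 = (5/4)*25 - 46 = 125/4 - 46 = -59/4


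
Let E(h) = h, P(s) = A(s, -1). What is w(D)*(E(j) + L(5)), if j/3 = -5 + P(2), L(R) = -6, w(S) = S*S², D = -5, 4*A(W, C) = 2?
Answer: 4875/2 ≈ 2437.5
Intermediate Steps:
A(W, C) = ½ (A(W, C) = (¼)*2 = ½)
P(s) = ½
w(S) = S³
j = -27/2 (j = 3*(-5 + ½) = 3*(-9/2) = -27/2 ≈ -13.500)
w(D)*(E(j) + L(5)) = (-5)³*(-27/2 - 6) = -125*(-39/2) = 4875/2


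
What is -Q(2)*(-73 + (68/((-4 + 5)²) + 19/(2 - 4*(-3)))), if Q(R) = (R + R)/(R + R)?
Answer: 51/14 ≈ 3.6429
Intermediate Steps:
Q(R) = 1 (Q(R) = (2*R)/((2*R)) = (2*R)*(1/(2*R)) = 1)
-Q(2)*(-73 + (68/((-4 + 5)²) + 19/(2 - 4*(-3)))) = -(-73 + (68/((-4 + 5)²) + 19/(2 - 4*(-3)))) = -(-73 + (68/(1²) + 19/(2 + 12))) = -(-73 + (68/1 + 19/14)) = -(-73 + (68*1 + 19*(1/14))) = -(-73 + (68 + 19/14)) = -(-73 + 971/14) = -(-51)/14 = -1*(-51/14) = 51/14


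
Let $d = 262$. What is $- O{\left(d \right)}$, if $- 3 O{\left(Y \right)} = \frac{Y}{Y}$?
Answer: $\frac{1}{3} \approx 0.33333$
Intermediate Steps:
$O{\left(Y \right)} = - \frac{1}{3}$ ($O{\left(Y \right)} = - \frac{Y \frac{1}{Y}}{3} = \left(- \frac{1}{3}\right) 1 = - \frac{1}{3}$)
$- O{\left(d \right)} = \left(-1\right) \left(- \frac{1}{3}\right) = \frac{1}{3}$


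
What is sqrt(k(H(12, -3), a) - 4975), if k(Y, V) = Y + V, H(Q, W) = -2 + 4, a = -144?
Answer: I*sqrt(5117) ≈ 71.533*I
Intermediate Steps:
H(Q, W) = 2
k(Y, V) = V + Y
sqrt(k(H(12, -3), a) - 4975) = sqrt((-144 + 2) - 4975) = sqrt(-142 - 4975) = sqrt(-5117) = I*sqrt(5117)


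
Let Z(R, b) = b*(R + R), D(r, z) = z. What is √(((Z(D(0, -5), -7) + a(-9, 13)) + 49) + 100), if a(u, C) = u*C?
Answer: √102 ≈ 10.100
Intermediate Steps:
a(u, C) = C*u
Z(R, b) = 2*R*b (Z(R, b) = b*(2*R) = 2*R*b)
√(((Z(D(0, -5), -7) + a(-9, 13)) + 49) + 100) = √(((2*(-5)*(-7) + 13*(-9)) + 49) + 100) = √(((70 - 117) + 49) + 100) = √((-47 + 49) + 100) = √(2 + 100) = √102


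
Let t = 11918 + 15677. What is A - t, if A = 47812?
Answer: 20217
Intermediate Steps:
t = 27595
A - t = 47812 - 1*27595 = 47812 - 27595 = 20217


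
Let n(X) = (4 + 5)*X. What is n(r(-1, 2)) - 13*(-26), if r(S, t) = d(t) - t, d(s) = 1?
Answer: 329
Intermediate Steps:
r(S, t) = 1 - t
n(X) = 9*X
n(r(-1, 2)) - 13*(-26) = 9*(1 - 1*2) - 13*(-26) = 9*(1 - 2) + 338 = 9*(-1) + 338 = -9 + 338 = 329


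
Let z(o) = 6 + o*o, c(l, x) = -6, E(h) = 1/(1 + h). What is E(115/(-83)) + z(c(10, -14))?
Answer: 1261/32 ≈ 39.406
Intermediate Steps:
z(o) = 6 + o²
E(115/(-83)) + z(c(10, -14)) = 1/(1 + 115/(-83)) + (6 + (-6)²) = 1/(1 + 115*(-1/83)) + (6 + 36) = 1/(1 - 115/83) + 42 = 1/(-32/83) + 42 = -83/32 + 42 = 1261/32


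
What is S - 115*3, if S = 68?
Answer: -277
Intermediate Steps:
S - 115*3 = 68 - 115*3 = 68 - 345 = -277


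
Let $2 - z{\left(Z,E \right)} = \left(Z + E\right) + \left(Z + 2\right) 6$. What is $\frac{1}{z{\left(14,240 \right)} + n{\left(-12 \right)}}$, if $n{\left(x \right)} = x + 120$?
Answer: $- \frac{1}{240} \approx -0.0041667$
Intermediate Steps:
$n{\left(x \right)} = 120 + x$
$z{\left(Z,E \right)} = -10 - E - 7 Z$ ($z{\left(Z,E \right)} = 2 - \left(\left(Z + E\right) + \left(Z + 2\right) 6\right) = 2 - \left(\left(E + Z\right) + \left(2 + Z\right) 6\right) = 2 - \left(\left(E + Z\right) + \left(12 + 6 Z\right)\right) = 2 - \left(12 + E + 7 Z\right) = -10 - E - 7 Z$)
$\frac{1}{z{\left(14,240 \right)} + n{\left(-12 \right)}} = \frac{1}{\left(-10 - 240 - 98\right) + \left(120 - 12\right)} = \frac{1}{\left(-10 - 240 - 98\right) + 108} = \frac{1}{-348 + 108} = \frac{1}{-240} = - \frac{1}{240}$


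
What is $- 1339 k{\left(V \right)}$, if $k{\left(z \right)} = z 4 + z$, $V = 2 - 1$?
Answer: $-6695$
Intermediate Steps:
$V = 1$ ($V = 2 - 1 = 1$)
$k{\left(z \right)} = 5 z$ ($k{\left(z \right)} = 4 z + z = 5 z$)
$- 1339 k{\left(V \right)} = - 1339 \cdot 5 \cdot 1 = \left(-1339\right) 5 = -6695$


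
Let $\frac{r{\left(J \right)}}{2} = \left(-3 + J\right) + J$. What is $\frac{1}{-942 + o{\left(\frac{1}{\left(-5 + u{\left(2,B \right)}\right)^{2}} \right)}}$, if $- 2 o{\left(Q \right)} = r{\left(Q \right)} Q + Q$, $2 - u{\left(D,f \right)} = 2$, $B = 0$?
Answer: $- \frac{1250}{1177379} \approx -0.0010617$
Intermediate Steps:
$u{\left(D,f \right)} = 0$ ($u{\left(D,f \right)} = 2 - 2 = 0$)
$r{\left(J \right)} = -6 + 4 J$ ($r{\left(J \right)} = 2 \left(\left(-3 + J\right) + J\right) = 2 \left(-3 + 2 J\right) = -6 + 4 J$)
$o{\left(Q \right)} = - \frac{Q}{2} - \frac{Q \left(-6 + 4 Q\right)}{2}$ ($o{\left(Q \right)} = - \frac{\left(-6 + 4 Q\right) Q + Q}{2} = - \frac{Q \left(-6 + 4 Q\right) + Q}{2} = - \frac{Q + Q \left(-6 + 4 Q\right)}{2} = - \frac{Q}{2} - \frac{Q \left(-6 + 4 Q\right)}{2}$)
$\frac{1}{-942 + o{\left(\frac{1}{\left(-5 + u{\left(2,B \right)}\right)^{2}} \right)}} = \frac{1}{-942 + \frac{5 - \frac{4}{\left(-5 + 0\right)^{2}}}{2 \left(-5 + 0\right)^{2}}} = \frac{1}{-942 + \frac{5 - \frac{4}{\left(-5\right)^{2}}}{2 \left(-5\right)^{2}}} = \frac{1}{-942 + \frac{5 - \frac{4}{25}}{2 \cdot 25}} = \frac{1}{-942 + \frac{1}{2} \cdot \frac{1}{25} \left(5 - \frac{4}{25}\right)} = \frac{1}{-942 + \frac{1}{2} \cdot \frac{1}{25} \cdot \frac{121}{25}} = \frac{1}{-942 + \frac{121}{1250}} = \frac{1}{- \frac{1177379}{1250}} = - \frac{1250}{1177379}$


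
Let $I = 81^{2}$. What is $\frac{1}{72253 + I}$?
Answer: $\frac{1}{78814} \approx 1.2688 \cdot 10^{-5}$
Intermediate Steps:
$I = 6561$
$\frac{1}{72253 + I} = \frac{1}{72253 + 6561} = \frac{1}{78814}$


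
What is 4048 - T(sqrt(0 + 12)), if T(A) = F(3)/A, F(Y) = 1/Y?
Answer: 4048 - sqrt(3)/18 ≈ 4047.9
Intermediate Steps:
T(A) = 1/(3*A)
4048 - T(sqrt(0 + 12)) = 4048 - 1/(3*(sqrt(0 + 12))) = 4048 - 1/(3*(sqrt(12))) = 4048 - 1/(3*(2*sqrt(3))) = 4048 - sqrt(3)/6/3 = 4048 - sqrt(3)/18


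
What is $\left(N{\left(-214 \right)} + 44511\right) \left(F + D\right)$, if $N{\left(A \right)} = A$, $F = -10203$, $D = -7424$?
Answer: $-780823219$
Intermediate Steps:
$\left(N{\left(-214 \right)} + 44511\right) \left(F + D\right) = \left(-214 + 44511\right) \left(-10203 - 7424\right) = 44297 \left(-17627\right) = -780823219$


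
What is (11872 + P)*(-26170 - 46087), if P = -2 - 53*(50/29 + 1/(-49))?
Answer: -1209506815949/1421 ≈ -8.5117e+8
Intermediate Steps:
P = -131155/1421 (P = -2 - 53*(50*(1/29) + 1*(-1/49)) = -2 - 53*(50/29 - 1/49) = -2 - 53*2421/1421 = -2 - 128313/1421 = -131155/1421 ≈ -92.298)
(11872 + P)*(-26170 - 46087) = (11872 - 131155/1421)*(-26170 - 46087) = (16738957/1421)*(-72257) = -1209506815949/1421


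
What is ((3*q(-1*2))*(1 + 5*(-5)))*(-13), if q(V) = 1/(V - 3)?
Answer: -936/5 ≈ -187.20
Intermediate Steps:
q(V) = 1/(-3 + V)
((3*q(-1*2))*(1 + 5*(-5)))*(-13) = ((3/(-3 - 1*2))*(1 + 5*(-5)))*(-13) = ((3/(-3 - 2))*(1 - 25))*(-13) = ((3/(-5))*(-24))*(-13) = ((3*(-⅕))*(-24))*(-13) = -⅗*(-24)*(-13) = (72/5)*(-13) = -936/5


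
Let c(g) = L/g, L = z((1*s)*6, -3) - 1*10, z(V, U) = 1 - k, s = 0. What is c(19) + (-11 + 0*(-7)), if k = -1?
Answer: -217/19 ≈ -11.421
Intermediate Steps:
z(V, U) = 2 (z(V, U) = 1 - 1*(-1) = 1 + 1 = 2)
L = -8 (L = 2 - 1*10 = 2 - 10 = -8)
c(g) = -8/g
c(19) + (-11 + 0*(-7)) = -8/19 + (-11 + 0*(-7)) = -8*1/19 + (-11 + 0) = -8/19 - 11 = -217/19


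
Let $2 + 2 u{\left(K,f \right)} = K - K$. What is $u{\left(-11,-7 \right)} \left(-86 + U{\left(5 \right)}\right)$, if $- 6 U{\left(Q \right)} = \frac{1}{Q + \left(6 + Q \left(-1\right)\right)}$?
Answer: $\frac{3097}{36} \approx 86.028$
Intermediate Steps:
$u{\left(K,f \right)} = -1$ ($u{\left(K,f \right)} = -1 + \frac{K - K}{2} = -1 + \frac{1}{2} \cdot 0 = -1 + 0 = -1$)
$U{\left(Q \right)} = - \frac{1}{36}$ ($U{\left(Q \right)} = - \frac{1}{6 \left(Q + \left(6 + Q \left(-1\right)\right)\right)} = - \frac{1}{6 \left(Q - \left(-6 + Q\right)\right)} = - \frac{1}{6 \cdot 6} = \left(- \frac{1}{6}\right) \frac{1}{6} = - \frac{1}{36}$)
$u{\left(-11,-7 \right)} \left(-86 + U{\left(5 \right)}\right) = - (-86 - \frac{1}{36}) = \left(-1\right) \left(- \frac{3097}{36}\right) = \frac{3097}{36}$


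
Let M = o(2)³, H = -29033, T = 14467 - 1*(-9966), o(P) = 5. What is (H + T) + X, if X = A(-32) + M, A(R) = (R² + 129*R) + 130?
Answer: -7449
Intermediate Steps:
A(R) = 130 + R² + 129*R
T = 24433 (T = 14467 + 9966 = 24433)
M = 125 (M = 5³ = 125)
X = -2849 (X = (130 + (-32)² + 129*(-32)) + 125 = (130 + 1024 - 4128) + 125 = -2974 + 125 = -2849)
(H + T) + X = (-29033 + 24433) - 2849 = -4600 - 2849 = -7449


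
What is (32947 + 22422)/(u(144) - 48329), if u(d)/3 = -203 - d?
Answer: -55369/49370 ≈ -1.1215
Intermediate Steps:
u(d) = -609 - 3*d (u(d) = 3*(-203 - d) = -609 - 3*d)
(32947 + 22422)/(u(144) - 48329) = (32947 + 22422)/((-609 - 3*144) - 48329) = 55369/((-609 - 432) - 48329) = 55369/(-1041 - 48329) = 55369/(-49370) = 55369*(-1/49370) = -55369/49370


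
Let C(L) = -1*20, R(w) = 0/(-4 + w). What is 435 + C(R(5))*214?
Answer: -3845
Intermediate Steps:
R(w) = 0
C(L) = -20
435 + C(R(5))*214 = 435 - 20*214 = 435 - 4280 = -3845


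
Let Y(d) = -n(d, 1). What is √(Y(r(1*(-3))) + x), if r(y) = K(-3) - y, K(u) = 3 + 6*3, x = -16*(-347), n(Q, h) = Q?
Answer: 2*√1382 ≈ 74.351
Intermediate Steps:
x = 5552
K(u) = 21 (K(u) = 3 + 18 = 21)
r(y) = 21 - y
Y(d) = -d
√(Y(r(1*(-3))) + x) = √(-(21 - (-3)) + 5552) = √(-(21 - 1*(-3)) + 5552) = √(-(21 + 3) + 5552) = √(-1*24 + 5552) = √(-24 + 5552) = √5528 = 2*√1382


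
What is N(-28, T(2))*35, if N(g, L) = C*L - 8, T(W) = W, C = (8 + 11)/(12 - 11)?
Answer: 1050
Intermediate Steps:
C = 19 (C = 19/1 = 19*1 = 19)
N(g, L) = -8 + 19*L (N(g, L) = 19*L - 8 = -8 + 19*L)
N(-28, T(2))*35 = (-8 + 19*2)*35 = (-8 + 38)*35 = 30*35 = 1050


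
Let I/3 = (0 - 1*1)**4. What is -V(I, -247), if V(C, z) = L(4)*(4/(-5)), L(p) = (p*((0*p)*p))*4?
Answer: 0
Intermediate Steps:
I = 3 (I = 3*(0 - 1*1)**4 = 3*(0 - 1)**4 = 3*(-1)**4 = 3*1 = 3)
L(p) = 0 (L(p) = (p*(0*p))*4 = (p*0)*4 = 0*4 = 0)
V(C, z) = 0 (V(C, z) = 0*(4/(-5)) = 0*(4*(-1/5)) = 0*(-4/5) = 0)
-V(I, -247) = -1*0 = 0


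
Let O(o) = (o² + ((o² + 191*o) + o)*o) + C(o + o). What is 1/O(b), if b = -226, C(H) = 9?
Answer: -1/1685499 ≈ -5.9330e-7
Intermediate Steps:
O(o) = 9 + o² + o*(o² + 192*o) (O(o) = (o² + ((o² + 191*o) + o)*o) + 9 = (o² + (o² + 192*o)*o) + 9 = (o² + o*(o² + 192*o)) + 9 = 9 + o² + o*(o² + 192*o))
1/O(b) = 1/(9 + (-226)³ + 193*(-226)²) = 1/(9 - 11543176 + 193*51076) = 1/(9 - 11543176 + 9857668) = 1/(-1685499) = -1/1685499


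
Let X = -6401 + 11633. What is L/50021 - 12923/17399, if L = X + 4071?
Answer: -484558486/870315379 ≈ -0.55676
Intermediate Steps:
X = 5232
L = 9303 (L = 5232 + 4071 = 9303)
L/50021 - 12923/17399 = 9303/50021 - 12923/17399 = -484558486/870315379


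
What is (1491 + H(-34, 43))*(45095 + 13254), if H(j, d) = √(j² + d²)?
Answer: 86998359 + 58349*√3005 ≈ 9.0197e+7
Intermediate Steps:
H(j, d) = √(d² + j²)
(1491 + H(-34, 43))*(45095 + 13254) = (1491 + √(43² + (-34)²))*(45095 + 13254) = (1491 + √(1849 + 1156))*58349 = (1491 + √3005)*58349 = 86998359 + 58349*√3005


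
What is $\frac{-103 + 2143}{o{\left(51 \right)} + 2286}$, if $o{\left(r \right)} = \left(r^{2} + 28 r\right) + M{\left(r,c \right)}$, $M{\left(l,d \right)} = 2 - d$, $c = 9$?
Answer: $\frac{510}{1577} \approx 0.3234$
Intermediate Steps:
$o{\left(r \right)} = -7 + r^{2} + 28 r$ ($o{\left(r \right)} = \left(r^{2} + 28 r\right) + \left(2 - 9\right) = \left(r^{2} + 28 r\right) - 7 = -7 + r^{2} + 28 r$)
$\frac{-103 + 2143}{o{\left(51 \right)} + 2286} = \frac{-103 + 2143}{\left(-7 + 51^{2} + 28 \cdot 51\right) + 2286} = \frac{2040}{\left(-7 + 2601 + 1428\right) + 2286} = \frac{2040}{4022 + 2286} = \frac{2040}{6308} = 2040 \cdot \frac{1}{6308} = \frac{510}{1577}$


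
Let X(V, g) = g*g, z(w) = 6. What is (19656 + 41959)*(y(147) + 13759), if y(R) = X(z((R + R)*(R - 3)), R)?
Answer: 2179199320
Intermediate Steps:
X(V, g) = g**2
y(R) = R**2
(19656 + 41959)*(y(147) + 13759) = (19656 + 41959)*(147**2 + 13759) = 61615*(21609 + 13759) = 61615*35368 = 2179199320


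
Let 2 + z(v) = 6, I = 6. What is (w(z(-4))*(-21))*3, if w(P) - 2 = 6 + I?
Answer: -882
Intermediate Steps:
z(v) = 4 (z(v) = -2 + 6 = 4)
w(P) = 14 (w(P) = 2 + (6 + 6) = 2 + 12 = 14)
(w(z(-4))*(-21))*3 = (14*(-21))*3 = -294*3 = -882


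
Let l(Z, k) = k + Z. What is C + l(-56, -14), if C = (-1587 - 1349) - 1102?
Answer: -4108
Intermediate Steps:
l(Z, k) = Z + k
C = -4038 (C = -2936 - 1102 = -4038)
C + l(-56, -14) = -4038 + (-56 - 14) = -4038 - 70 = -4108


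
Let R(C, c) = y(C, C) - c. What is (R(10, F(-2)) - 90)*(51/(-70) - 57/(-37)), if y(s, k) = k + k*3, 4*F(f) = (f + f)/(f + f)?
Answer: -422703/10360 ≈ -40.801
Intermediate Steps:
F(f) = ¼ (F(f) = ((f + f)/(f + f))/4 = ((2*f)/((2*f)))/4 = ((2*f)*(1/(2*f)))/4 = (¼)*1 = ¼)
y(s, k) = 4*k (y(s, k) = k + 3*k = 4*k)
R(C, c) = -c + 4*C (R(C, c) = 4*C - c = -c + 4*C)
(R(10, F(-2)) - 90)*(51/(-70) - 57/(-37)) = ((-1*¼ + 4*10) - 90)*(51/(-70) - 57/(-37)) = ((-¼ + 40) - 90)*(51*(-1/70) - 57*(-1/37)) = (159/4 - 90)*(-51/70 + 57/37) = -201/4*2103/2590 = -422703/10360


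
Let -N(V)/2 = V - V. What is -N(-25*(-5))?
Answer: 0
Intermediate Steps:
N(V) = 0 (N(V) = -2*(V - V) = -2*0 = 0)
-N(-25*(-5)) = -1*0 = 0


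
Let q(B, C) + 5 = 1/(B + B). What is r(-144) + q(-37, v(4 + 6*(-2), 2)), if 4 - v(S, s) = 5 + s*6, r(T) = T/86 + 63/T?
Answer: -181385/25456 ≈ -7.1254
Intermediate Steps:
r(T) = 63/T + T/86 (r(T) = T*(1/86) + 63/T = T/86 + 63/T = 63/T + T/86)
v(S, s) = -1 - 6*s (v(S, s) = 4 - (5 + s*6) = 4 - (5 + 6*s) = 4 + (-5 - 6*s) = -1 - 6*s)
q(B, C) = -5 + 1/(2*B) (q(B, C) = -5 + 1/(B + B) = -5 + 1/(2*B))
r(-144) + q(-37, v(4 + 6*(-2), 2)) = (63/(-144) + (1/86)*(-144)) + (-5 + (½)/(-37)) = (63*(-1/144) - 72/43) + (-5 + (½)*(-1/37)) = (-7/16 - 72/43) + (-5 - 1/74) = -1453/688 - 371/74 = -181385/25456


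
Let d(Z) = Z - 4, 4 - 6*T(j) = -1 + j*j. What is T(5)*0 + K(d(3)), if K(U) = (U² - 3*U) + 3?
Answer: 7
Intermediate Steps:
T(j) = ⅚ - j²/6 (T(j) = ⅔ - (-1 + j*j)/6 = ⅔ - (-1 + j²)/6 = ⅔ + (⅙ - j²/6) = ⅚ - j²/6)
d(Z) = -4 + Z
K(U) = 3 + U² - 3*U
T(5)*0 + K(d(3)) = (⅚ - ⅙*5²)*0 + (3 + (-4 + 3)² - 3*(-4 + 3)) = (⅚ - ⅙*25)*0 + (3 + (-1)² - 3*(-1)) = (⅚ - 25/6)*0 + (3 + 1 + 3) = -10/3*0 + 7 = 0 + 7 = 7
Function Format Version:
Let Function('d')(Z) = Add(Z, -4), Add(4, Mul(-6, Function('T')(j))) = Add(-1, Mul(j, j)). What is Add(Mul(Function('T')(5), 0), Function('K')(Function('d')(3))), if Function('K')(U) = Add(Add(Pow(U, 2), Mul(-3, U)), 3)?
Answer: 7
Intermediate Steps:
Function('T')(j) = Add(Rational(5, 6), Mul(Rational(-1, 6), Pow(j, 2))) (Function('T')(j) = Add(Rational(2, 3), Mul(Rational(-1, 6), Add(-1, Mul(j, j)))) = Add(Rational(2, 3), Mul(Rational(-1, 6), Add(-1, Pow(j, 2)))) = Add(Rational(2, 3), Add(Rational(1, 6), Mul(Rational(-1, 6), Pow(j, 2)))) = Add(Rational(5, 6), Mul(Rational(-1, 6), Pow(j, 2))))
Function('d')(Z) = Add(-4, Z)
Function('K')(U) = Add(3, Pow(U, 2), Mul(-3, U))
Add(Mul(Function('T')(5), 0), Function('K')(Function('d')(3))) = Add(Mul(Add(Rational(5, 6), Mul(Rational(-1, 6), Pow(5, 2))), 0), Add(3, Pow(Add(-4, 3), 2), Mul(-3, Add(-4, 3)))) = Add(Mul(Add(Rational(5, 6), Mul(Rational(-1, 6), 25)), 0), Add(3, Pow(-1, 2), Mul(-3, -1))) = Add(Mul(Add(Rational(5, 6), Rational(-25, 6)), 0), Add(3, 1, 3)) = Add(Mul(Rational(-10, 3), 0), 7) = Add(0, 7) = 7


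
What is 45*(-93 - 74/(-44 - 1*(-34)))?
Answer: -3852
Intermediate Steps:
45*(-93 - 74/(-44 - 1*(-34))) = 45*(-93 - 74/(-44 + 34)) = 45*(-93 - 74/(-10)) = 45*(-93 - 74*(-⅒)) = 45*(-93 + 37/5) = 45*(-428/5) = -3852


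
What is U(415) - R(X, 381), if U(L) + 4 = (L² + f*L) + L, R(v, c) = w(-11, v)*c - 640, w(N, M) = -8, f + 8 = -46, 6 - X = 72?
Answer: 153914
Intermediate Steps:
X = -66 (X = 6 - 1*72 = 6 - 72 = -66)
f = -54 (f = -8 - 46 = -54)
R(v, c) = -640 - 8*c (R(v, c) = -8*c - 640 = -640 - 8*c)
U(L) = -4 + L² - 53*L (U(L) = -4 + ((L² - 54*L) + L) = -4 + (L² - 53*L) = -4 + L² - 53*L)
U(415) - R(X, 381) = (-4 + 415² - 53*415) - (-640 - 8*381) = (-4 + 172225 - 21995) - (-640 - 3048) = 150226 - 1*(-3688) = 150226 + 3688 = 153914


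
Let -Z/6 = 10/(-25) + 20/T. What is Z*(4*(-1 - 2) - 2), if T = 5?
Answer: 1512/5 ≈ 302.40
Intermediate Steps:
Z = -108/5 (Z = -6*(10/(-25) + 20/5) = -6*(10*(-1/25) + 20*(⅕)) = -6*(-⅖ + 4) = -6*18/5 = -108/5 ≈ -21.600)
Z*(4*(-1 - 2) - 2) = -108*(4*(-1 - 2) - 2)/5 = -108*(4*(-3) - 2)/5 = -108*(-12 - 2)/5 = -108/5*(-14) = 1512/5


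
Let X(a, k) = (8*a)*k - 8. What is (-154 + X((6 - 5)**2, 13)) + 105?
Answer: 47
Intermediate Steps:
X(a, k) = -8 + 8*a*k (X(a, k) = 8*a*k - 8 = -8 + 8*a*k)
(-154 + X((6 - 5)**2, 13)) + 105 = (-154 + (-8 + 8*(6 - 5)**2*13)) + 105 = (-154 + (-8 + 8*1**2*13)) + 105 = (-154 + (-8 + 8*1*13)) + 105 = (-154 + (-8 + 104)) + 105 = (-154 + 96) + 105 = -58 + 105 = 47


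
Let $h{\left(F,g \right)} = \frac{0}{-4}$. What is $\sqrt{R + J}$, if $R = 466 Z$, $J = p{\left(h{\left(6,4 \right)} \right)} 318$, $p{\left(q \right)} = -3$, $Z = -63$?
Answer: $6 i \sqrt{842} \approx 174.1 i$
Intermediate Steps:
$h{\left(F,g \right)} = 0$ ($h{\left(F,g \right)} = 0 \left(- \frac{1}{4}\right) = 0$)
$J = -954$ ($J = \left(-3\right) 318 = -954$)
$R = -29358$ ($R = 466 \left(-63\right) = -29358$)
$\sqrt{R + J} = \sqrt{-29358 - 954} = \sqrt{-30312} = 6 i \sqrt{842}$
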